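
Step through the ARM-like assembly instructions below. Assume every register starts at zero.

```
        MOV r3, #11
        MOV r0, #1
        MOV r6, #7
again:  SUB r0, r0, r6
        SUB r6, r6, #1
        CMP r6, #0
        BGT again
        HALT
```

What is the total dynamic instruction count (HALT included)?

32

after MOV r3, #11: r3=11
after MOV r0, #1: r0=1
after MOV r6, #7: r6=7
after SUB r0, r0, r6: r0=1-7=-6
after SUB r6, r6, #1: r6=7-1=6
CMP r6, #0  (cmp 6,0)
BGT again: taken
after SUB r0, r0, r6: r0=(-6)-6=-12
after SUB r6, r6, #1: r6=6-1=5
CMP r6, #0  (cmp 5,0)
BGT again: taken
after SUB r0, r0, r6: r0=(-12)-5=-17
after SUB r6, r6, #1: r6=5-1=4
CMP r6, #0  (cmp 4,0)
BGT again: taken
after SUB r0, r0, r6: r0=(-17)-4=-21
after SUB r6, r6, #1: r6=4-1=3
CMP r6, #0  (cmp 3,0)
BGT again: taken
after SUB r0, r0, r6: r0=(-21)-3=-24
after SUB r6, r6, #1: r6=3-1=2
CMP r6, #0  (cmp 2,0)
BGT again: taken
after SUB r0, r0, r6: r0=(-24)-2=-26
after SUB r6, r6, #1: r6=2-1=1
CMP r6, #0  (cmp 1,0)
BGT again: taken
after SUB r0, r0, r6: r0=(-26)-1=-27
after SUB r6, r6, #1: r6=1-1=0
CMP r6, #0  (cmp 0,0)
BGT again: not taken
halt.
Total executed instructions: 32.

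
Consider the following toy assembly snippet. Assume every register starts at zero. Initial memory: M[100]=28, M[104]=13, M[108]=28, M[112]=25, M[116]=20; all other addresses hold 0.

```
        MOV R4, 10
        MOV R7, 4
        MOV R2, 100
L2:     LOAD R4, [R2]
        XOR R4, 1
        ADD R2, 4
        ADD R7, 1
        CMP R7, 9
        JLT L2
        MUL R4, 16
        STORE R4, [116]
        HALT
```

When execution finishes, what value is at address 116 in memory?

MOV R4, 10 → R4=10
MOV R7, 4 → R7=4
MOV R2, 100 → R2=100
LOAD R4, [R2] → R4=M[100]=28
XOR R4, 1 → R4=28^1=29
ADD R2, 4 → R2=100+4=104
ADD R7, 1 → R7=4+1=5
CMP R7, 9  (cmp 5,9)
JLT L2: taken
LOAD R4, [R2] → R4=M[104]=13
XOR R4, 1 → R4=13^1=12
ADD R2, 4 → R2=104+4=108
ADD R7, 1 → R7=5+1=6
CMP R7, 9  (cmp 6,9)
JLT L2: taken
LOAD R4, [R2] → R4=M[108]=28
XOR R4, 1 → R4=28^1=29
ADD R2, 4 → R2=108+4=112
ADD R7, 1 → R7=6+1=7
CMP R7, 9  (cmp 7,9)
JLT L2: taken
LOAD R4, [R2] → R4=M[112]=25
XOR R4, 1 → R4=25^1=24
ADD R2, 4 → R2=112+4=116
ADD R7, 1 → R7=7+1=8
CMP R7, 9  (cmp 8,9)
JLT L2: taken
LOAD R4, [R2] → R4=M[116]=20
XOR R4, 1 → R4=20^1=21
ADD R2, 4 → R2=116+4=120
ADD R7, 1 → R7=8+1=9
CMP R7, 9  (cmp 9,9)
JLT L2: not taken
MUL R4, 16 → R4=21*16=336
STORE R4, [116] → M[116]=336
halt.

336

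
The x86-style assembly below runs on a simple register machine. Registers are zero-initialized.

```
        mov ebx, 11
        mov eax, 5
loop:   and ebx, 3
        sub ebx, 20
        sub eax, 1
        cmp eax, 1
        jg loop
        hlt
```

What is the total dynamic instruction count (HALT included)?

23

after mov ebx, 11: ebx=11
after mov eax, 5: eax=5
after and ebx, 3: ebx=11&3=3
after sub ebx, 20: ebx=3-20=-17
after sub eax, 1: eax=5-1=4
cmp eax, 1  (cmp 4,1)
jg loop: taken
after and ebx, 3: ebx=(-17)&3=3
after sub ebx, 20: ebx=3-20=-17
after sub eax, 1: eax=4-1=3
cmp eax, 1  (cmp 3,1)
jg loop: taken
after and ebx, 3: ebx=(-17)&3=3
after sub ebx, 20: ebx=3-20=-17
after sub eax, 1: eax=3-1=2
cmp eax, 1  (cmp 2,1)
jg loop: taken
after and ebx, 3: ebx=(-17)&3=3
after sub ebx, 20: ebx=3-20=-17
after sub eax, 1: eax=2-1=1
cmp eax, 1  (cmp 1,1)
jg loop: not taken
halt.
Total executed instructions: 23.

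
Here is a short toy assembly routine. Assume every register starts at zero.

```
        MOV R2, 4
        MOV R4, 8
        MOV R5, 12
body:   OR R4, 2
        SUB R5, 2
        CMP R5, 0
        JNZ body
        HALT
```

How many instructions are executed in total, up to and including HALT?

after MOV R2, 4: R2=4
after MOV R4, 8: R4=8
after MOV R5, 12: R5=12
after OR R4, 2: R4=8|2=10
after SUB R5, 2: R5=12-2=10
CMP R5, 0  (cmp 10,0)
JNZ body: taken
after OR R4, 2: R4=10|2=10
after SUB R5, 2: R5=10-2=8
CMP R5, 0  (cmp 8,0)
JNZ body: taken
after OR R4, 2: R4=10|2=10
after SUB R5, 2: R5=8-2=6
CMP R5, 0  (cmp 6,0)
JNZ body: taken
after OR R4, 2: R4=10|2=10
after SUB R5, 2: R5=6-2=4
CMP R5, 0  (cmp 4,0)
JNZ body: taken
after OR R4, 2: R4=10|2=10
after SUB R5, 2: R5=4-2=2
CMP R5, 0  (cmp 2,0)
JNZ body: taken
after OR R4, 2: R4=10|2=10
after SUB R5, 2: R5=2-2=0
CMP R5, 0  (cmp 0,0)
JNZ body: not taken
halt.
Total executed instructions: 28.

28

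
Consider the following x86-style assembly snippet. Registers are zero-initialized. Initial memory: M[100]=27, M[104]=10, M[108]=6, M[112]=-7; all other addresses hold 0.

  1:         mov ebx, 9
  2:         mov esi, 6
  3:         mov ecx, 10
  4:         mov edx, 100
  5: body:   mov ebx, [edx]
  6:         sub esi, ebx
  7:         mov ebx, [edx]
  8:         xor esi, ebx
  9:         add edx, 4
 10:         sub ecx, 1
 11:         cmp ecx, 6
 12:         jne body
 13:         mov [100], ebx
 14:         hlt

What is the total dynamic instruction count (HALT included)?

38

after mov ebx, 9: ebx=9
after mov esi, 6: esi=6
after mov ecx, 10: ecx=10
after mov edx, 100: edx=100
after mov ebx, [edx]: ebx=M[100]=27
after sub esi, ebx: esi=6-27=-21
after mov ebx, [edx]: ebx=M[100]=27
after xor esi, ebx: esi=(-21)^27=-16
after add edx, 4: edx=100+4=104
after sub ecx, 1: ecx=10-1=9
cmp ecx, 6  (cmp 9,6)
jne body: taken
after mov ebx, [edx]: ebx=M[104]=10
after sub esi, ebx: esi=(-16)-10=-26
after mov ebx, [edx]: ebx=M[104]=10
after xor esi, ebx: esi=(-26)^10=-20
after add edx, 4: edx=104+4=108
after sub ecx, 1: ecx=9-1=8
cmp ecx, 6  (cmp 8,6)
jne body: taken
after mov ebx, [edx]: ebx=M[108]=6
after sub esi, ebx: esi=(-20)-6=-26
after mov ebx, [edx]: ebx=M[108]=6
after xor esi, ebx: esi=(-26)^6=-32
after add edx, 4: edx=108+4=112
after sub ecx, 1: ecx=8-1=7
cmp ecx, 6  (cmp 7,6)
jne body: taken
after mov ebx, [edx]: ebx=M[112]=-7
after sub esi, ebx: esi=(-32)-(-7)=-25
after mov ebx, [edx]: ebx=M[112]=-7
after xor esi, ebx: esi=(-25)^(-7)=30
after add edx, 4: edx=112+4=116
after sub ecx, 1: ecx=7-1=6
cmp ecx, 6  (cmp 6,6)
jne body: not taken
mov [100], ebx → M[100]=-7
halt.
Total executed instructions: 38.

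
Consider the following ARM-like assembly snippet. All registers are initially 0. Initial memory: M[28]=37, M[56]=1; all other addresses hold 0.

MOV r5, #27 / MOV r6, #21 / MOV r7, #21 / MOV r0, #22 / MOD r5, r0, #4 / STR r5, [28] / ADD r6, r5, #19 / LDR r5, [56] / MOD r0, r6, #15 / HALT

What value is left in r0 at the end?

r5=27
r6=21
r7=21
r0=22
r5=22%4=2
STR r5, [28] → M[28]=2
r6=2+19=21
r5=M[56]=1
r0=21%15=6
halt.

6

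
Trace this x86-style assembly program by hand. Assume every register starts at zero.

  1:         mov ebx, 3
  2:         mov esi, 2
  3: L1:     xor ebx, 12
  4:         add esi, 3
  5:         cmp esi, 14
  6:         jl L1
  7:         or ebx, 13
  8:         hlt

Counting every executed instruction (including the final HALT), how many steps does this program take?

after mov ebx, 3: ebx=3
after mov esi, 2: esi=2
after xor ebx, 12: ebx=3^12=15
after add esi, 3: esi=2+3=5
cmp esi, 14  (cmp 5,14)
jl L1: taken
after xor ebx, 12: ebx=15^12=3
after add esi, 3: esi=5+3=8
cmp esi, 14  (cmp 8,14)
jl L1: taken
after xor ebx, 12: ebx=3^12=15
after add esi, 3: esi=8+3=11
cmp esi, 14  (cmp 11,14)
jl L1: taken
after xor ebx, 12: ebx=15^12=3
after add esi, 3: esi=11+3=14
cmp esi, 14  (cmp 14,14)
jl L1: not taken
after or ebx, 13: ebx=3|13=15
halt.
Total executed instructions: 20.

20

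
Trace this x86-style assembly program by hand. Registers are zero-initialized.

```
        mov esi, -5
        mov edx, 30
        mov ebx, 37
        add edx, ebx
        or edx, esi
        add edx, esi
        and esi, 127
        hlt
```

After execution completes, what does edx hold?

-10

esi=-5
edx=30
ebx=37
edx=30+37=67
edx=67|(-5)=-5
edx=(-5)+(-5)=-10
esi=(-5)&127=123
halt.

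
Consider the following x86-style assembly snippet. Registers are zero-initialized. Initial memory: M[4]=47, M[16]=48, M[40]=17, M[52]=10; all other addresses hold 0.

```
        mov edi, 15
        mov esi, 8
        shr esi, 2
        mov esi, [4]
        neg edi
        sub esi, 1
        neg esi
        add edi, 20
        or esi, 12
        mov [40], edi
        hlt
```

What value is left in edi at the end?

5

mov edi, 15 → edi=15
mov esi, 8 → esi=8
shr esi, 2 → esi=8>>2=2
mov esi, [4] → esi=M[4]=47
neg edi → edi=-(15)=-15
sub esi, 1 → esi=47-1=46
neg esi → esi=-(46)=-46
add edi, 20 → edi=(-15)+20=5
or esi, 12 → esi=(-46)|12=-34
mov [40], edi → M[40]=5
halt.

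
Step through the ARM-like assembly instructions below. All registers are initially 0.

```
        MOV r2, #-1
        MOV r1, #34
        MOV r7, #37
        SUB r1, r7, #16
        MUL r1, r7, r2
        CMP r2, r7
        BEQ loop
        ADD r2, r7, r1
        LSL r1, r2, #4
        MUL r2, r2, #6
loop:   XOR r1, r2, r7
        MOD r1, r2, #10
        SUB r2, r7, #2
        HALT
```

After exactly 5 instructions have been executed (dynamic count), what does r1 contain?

-37

MOV r2, #-1 → r2=-1
MOV r1, #34 → r1=34
MOV r7, #37 → r7=37
SUB r1, r7, #16 → r1=37-16=21
MUL r1, r7, r2 → r1=37*(-1)=-37
After step 5: r1 = -37.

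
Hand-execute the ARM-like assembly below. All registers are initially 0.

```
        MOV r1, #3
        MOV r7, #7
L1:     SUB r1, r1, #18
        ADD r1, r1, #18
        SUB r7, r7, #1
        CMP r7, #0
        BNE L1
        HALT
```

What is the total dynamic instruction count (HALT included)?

38

r1=3
r7=7
r1=3-18=-15
r1=(-15)+18=3
r7=7-1=6
CMP r7, #0  (cmp 6,0)
BNE L1: taken
r1=3-18=-15
r1=(-15)+18=3
r7=6-1=5
CMP r7, #0  (cmp 5,0)
BNE L1: taken
r1=3-18=-15
r1=(-15)+18=3
r7=5-1=4
CMP r7, #0  (cmp 4,0)
BNE L1: taken
r1=3-18=-15
r1=(-15)+18=3
r7=4-1=3
CMP r7, #0  (cmp 3,0)
BNE L1: taken
r1=3-18=-15
r1=(-15)+18=3
r7=3-1=2
CMP r7, #0  (cmp 2,0)
BNE L1: taken
r1=3-18=-15
r1=(-15)+18=3
r7=2-1=1
CMP r7, #0  (cmp 1,0)
BNE L1: taken
r1=3-18=-15
r1=(-15)+18=3
r7=1-1=0
CMP r7, #0  (cmp 0,0)
BNE L1: not taken
halt.
Total executed instructions: 38.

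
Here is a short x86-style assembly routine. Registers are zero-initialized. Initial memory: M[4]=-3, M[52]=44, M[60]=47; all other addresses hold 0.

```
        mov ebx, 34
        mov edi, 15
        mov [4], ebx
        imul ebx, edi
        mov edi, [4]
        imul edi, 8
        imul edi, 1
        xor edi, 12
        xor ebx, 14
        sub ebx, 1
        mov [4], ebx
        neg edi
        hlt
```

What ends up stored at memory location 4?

495

mov ebx, 34 → ebx=34
mov edi, 15 → edi=15
mov [4], ebx → M[4]=34
imul ebx, edi → ebx=34*15=510
mov edi, [4] → edi=M[4]=34
imul edi, 8 → edi=34*8=272
imul edi, 1 → edi=272*1=272
xor edi, 12 → edi=272^12=284
xor ebx, 14 → ebx=510^14=496
sub ebx, 1 → ebx=496-1=495
mov [4], ebx → M[4]=495
neg edi → edi=-(284)=-284
halt.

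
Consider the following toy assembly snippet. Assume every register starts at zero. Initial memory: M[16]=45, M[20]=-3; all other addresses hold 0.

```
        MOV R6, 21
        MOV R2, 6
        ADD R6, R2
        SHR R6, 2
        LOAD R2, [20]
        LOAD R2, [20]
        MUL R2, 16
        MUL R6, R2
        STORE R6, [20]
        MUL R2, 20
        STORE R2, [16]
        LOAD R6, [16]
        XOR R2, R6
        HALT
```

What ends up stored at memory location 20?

-288

R6=21
R2=6
R6=21+6=27
R6=27>>2=6
R2=M[20]=-3
R2=M[20]=-3
R2=(-3)*16=-48
R6=6*(-48)=-288
STORE R6, [20] → M[20]=-288
R2=(-48)*20=-960
STORE R2, [16] → M[16]=-960
R6=M[16]=-960
R2=(-960)^(-960)=0
halt.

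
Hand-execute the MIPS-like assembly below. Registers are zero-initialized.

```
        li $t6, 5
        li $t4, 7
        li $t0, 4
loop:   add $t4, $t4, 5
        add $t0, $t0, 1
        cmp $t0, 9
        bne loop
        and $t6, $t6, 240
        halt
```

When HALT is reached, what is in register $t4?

li $t6, 5 → $t6=5
li $t4, 7 → $t4=7
li $t0, 4 → $t0=4
add $t4, $t4, 5 → $t4=7+5=12
add $t0, $t0, 1 → $t0=4+1=5
cmp $t0, 9  (cmp 5,9)
bne loop: taken
add $t4, $t4, 5 → $t4=12+5=17
add $t0, $t0, 1 → $t0=5+1=6
cmp $t0, 9  (cmp 6,9)
bne loop: taken
add $t4, $t4, 5 → $t4=17+5=22
add $t0, $t0, 1 → $t0=6+1=7
cmp $t0, 9  (cmp 7,9)
bne loop: taken
add $t4, $t4, 5 → $t4=22+5=27
add $t0, $t0, 1 → $t0=7+1=8
cmp $t0, 9  (cmp 8,9)
bne loop: taken
add $t4, $t4, 5 → $t4=27+5=32
add $t0, $t0, 1 → $t0=8+1=9
cmp $t0, 9  (cmp 9,9)
bne loop: not taken
and $t6, $t6, 240 → $t6=5&240=0
halt.

32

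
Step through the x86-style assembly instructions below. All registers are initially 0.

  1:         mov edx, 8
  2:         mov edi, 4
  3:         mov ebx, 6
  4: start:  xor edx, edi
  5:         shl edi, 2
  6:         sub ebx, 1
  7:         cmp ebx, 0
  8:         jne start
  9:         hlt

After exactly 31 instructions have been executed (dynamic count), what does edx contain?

5468

after mov edx, 8: edx=8
after mov edi, 4: edi=4
after mov ebx, 6: ebx=6
after xor edx, edi: edx=8^4=12
after shl edi, 2: edi=4<<2=16
after sub ebx, 1: ebx=6-1=5
cmp ebx, 0  (cmp 5,0)
jne start: taken
after xor edx, edi: edx=12^16=28
after shl edi, 2: edi=16<<2=64
after sub ebx, 1: ebx=5-1=4
cmp ebx, 0  (cmp 4,0)
jne start: taken
after xor edx, edi: edx=28^64=92
after shl edi, 2: edi=64<<2=256
after sub ebx, 1: ebx=4-1=3
cmp ebx, 0  (cmp 3,0)
jne start: taken
after xor edx, edi: edx=92^256=348
after shl edi, 2: edi=256<<2=1024
after sub ebx, 1: ebx=3-1=2
cmp ebx, 0  (cmp 2,0)
jne start: taken
after xor edx, edi: edx=348^1024=1372
after shl edi, 2: edi=1024<<2=4096
after sub ebx, 1: ebx=2-1=1
cmp ebx, 0  (cmp 1,0)
jne start: taken
after xor edx, edi: edx=1372^4096=5468
after shl edi, 2: edi=4096<<2=16384
after sub ebx, 1: ebx=1-1=0
After step 31: edx = 5468.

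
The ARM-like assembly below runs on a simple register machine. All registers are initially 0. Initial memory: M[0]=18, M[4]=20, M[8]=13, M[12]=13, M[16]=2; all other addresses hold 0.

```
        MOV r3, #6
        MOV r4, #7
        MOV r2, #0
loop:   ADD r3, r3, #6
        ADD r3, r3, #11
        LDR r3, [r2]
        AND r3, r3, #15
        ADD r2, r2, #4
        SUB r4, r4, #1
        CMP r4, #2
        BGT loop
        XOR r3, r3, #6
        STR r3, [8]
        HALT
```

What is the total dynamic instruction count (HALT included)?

46

MOV r3, #6 → r3=6
MOV r4, #7 → r4=7
MOV r2, #0 → r2=0
ADD r3, r3, #6 → r3=6+6=12
ADD r3, r3, #11 → r3=12+11=23
LDR r3, [r2] → r3=M[0]=18
AND r3, r3, #15 → r3=18&15=2
ADD r2, r2, #4 → r2=0+4=4
SUB r4, r4, #1 → r4=7-1=6
CMP r4, #2  (cmp 6,2)
BGT loop: taken
ADD r3, r3, #6 → r3=2+6=8
ADD r3, r3, #11 → r3=8+11=19
LDR r3, [r2] → r3=M[4]=20
AND r3, r3, #15 → r3=20&15=4
ADD r2, r2, #4 → r2=4+4=8
SUB r4, r4, #1 → r4=6-1=5
CMP r4, #2  (cmp 5,2)
BGT loop: taken
ADD r3, r3, #6 → r3=4+6=10
ADD r3, r3, #11 → r3=10+11=21
LDR r3, [r2] → r3=M[8]=13
AND r3, r3, #15 → r3=13&15=13
ADD r2, r2, #4 → r2=8+4=12
SUB r4, r4, #1 → r4=5-1=4
CMP r4, #2  (cmp 4,2)
BGT loop: taken
ADD r3, r3, #6 → r3=13+6=19
ADD r3, r3, #11 → r3=19+11=30
LDR r3, [r2] → r3=M[12]=13
AND r3, r3, #15 → r3=13&15=13
ADD r2, r2, #4 → r2=12+4=16
SUB r4, r4, #1 → r4=4-1=3
CMP r4, #2  (cmp 3,2)
BGT loop: taken
ADD r3, r3, #6 → r3=13+6=19
ADD r3, r3, #11 → r3=19+11=30
LDR r3, [r2] → r3=M[16]=2
AND r3, r3, #15 → r3=2&15=2
ADD r2, r2, #4 → r2=16+4=20
SUB r4, r4, #1 → r4=3-1=2
CMP r4, #2  (cmp 2,2)
BGT loop: not taken
XOR r3, r3, #6 → r3=2^6=4
STR r3, [8] → M[8]=4
halt.
Total executed instructions: 46.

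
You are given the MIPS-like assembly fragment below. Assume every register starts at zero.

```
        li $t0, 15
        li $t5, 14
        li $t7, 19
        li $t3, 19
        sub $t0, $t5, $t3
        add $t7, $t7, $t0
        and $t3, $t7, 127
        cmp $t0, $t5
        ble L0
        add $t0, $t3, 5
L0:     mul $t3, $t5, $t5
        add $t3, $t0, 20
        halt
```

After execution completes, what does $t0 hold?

after li $t0, 15: $t0=15
after li $t5, 14: $t5=14
after li $t7, 19: $t7=19
after li $t3, 19: $t3=19
after sub $t0, $t5, $t3: $t0=14-19=-5
after add $t7, $t7, $t0: $t7=19+(-5)=14
after and $t3, $t7, 127: $t3=14&127=14
cmp $t0, $t5  (cmp -5,14)
ble L0: taken
after mul $t3, $t5, $t5: $t3=14*14=196
after add $t3, $t0, 20: $t3=(-5)+20=15
halt.

-5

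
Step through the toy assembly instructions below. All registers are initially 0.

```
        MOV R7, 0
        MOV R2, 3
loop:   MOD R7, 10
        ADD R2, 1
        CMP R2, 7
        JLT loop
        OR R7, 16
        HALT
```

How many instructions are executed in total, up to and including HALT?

after MOV R7, 0: R7=0
after MOV R2, 3: R2=3
after MOD R7, 10: R7=0%10=0
after ADD R2, 1: R2=3+1=4
CMP R2, 7  (cmp 4,7)
JLT loop: taken
after MOD R7, 10: R7=0%10=0
after ADD R2, 1: R2=4+1=5
CMP R2, 7  (cmp 5,7)
JLT loop: taken
after MOD R7, 10: R7=0%10=0
after ADD R2, 1: R2=5+1=6
CMP R2, 7  (cmp 6,7)
JLT loop: taken
after MOD R7, 10: R7=0%10=0
after ADD R2, 1: R2=6+1=7
CMP R2, 7  (cmp 7,7)
JLT loop: not taken
after OR R7, 16: R7=0|16=16
halt.
Total executed instructions: 20.

20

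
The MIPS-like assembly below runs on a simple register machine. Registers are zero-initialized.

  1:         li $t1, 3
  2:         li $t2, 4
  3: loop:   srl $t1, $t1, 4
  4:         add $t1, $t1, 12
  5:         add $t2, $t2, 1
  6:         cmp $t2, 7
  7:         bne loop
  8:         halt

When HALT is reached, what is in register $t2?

7

after li $t1, 3: $t1=3
after li $t2, 4: $t2=4
after srl $t1, $t1, 4: $t1=3>>4=0
after add $t1, $t1, 12: $t1=0+12=12
after add $t2, $t2, 1: $t2=4+1=5
cmp $t2, 7  (cmp 5,7)
bne loop: taken
after srl $t1, $t1, 4: $t1=12>>4=0
after add $t1, $t1, 12: $t1=0+12=12
after add $t2, $t2, 1: $t2=5+1=6
cmp $t2, 7  (cmp 6,7)
bne loop: taken
after srl $t1, $t1, 4: $t1=12>>4=0
after add $t1, $t1, 12: $t1=0+12=12
after add $t2, $t2, 1: $t2=6+1=7
cmp $t2, 7  (cmp 7,7)
bne loop: not taken
halt.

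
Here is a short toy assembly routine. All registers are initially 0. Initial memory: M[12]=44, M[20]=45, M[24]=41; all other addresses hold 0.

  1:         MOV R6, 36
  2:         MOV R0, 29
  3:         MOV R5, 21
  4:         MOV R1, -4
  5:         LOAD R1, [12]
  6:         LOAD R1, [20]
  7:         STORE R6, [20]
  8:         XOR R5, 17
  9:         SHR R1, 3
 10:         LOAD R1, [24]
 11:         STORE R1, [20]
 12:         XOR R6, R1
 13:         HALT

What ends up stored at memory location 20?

41

R6=36
R0=29
R5=21
R1=-4
R1=M[12]=44
R1=M[20]=45
STORE R6, [20] → M[20]=36
R5=21^17=4
R1=45>>3=5
R1=M[24]=41
STORE R1, [20] → M[20]=41
R6=36^41=13
halt.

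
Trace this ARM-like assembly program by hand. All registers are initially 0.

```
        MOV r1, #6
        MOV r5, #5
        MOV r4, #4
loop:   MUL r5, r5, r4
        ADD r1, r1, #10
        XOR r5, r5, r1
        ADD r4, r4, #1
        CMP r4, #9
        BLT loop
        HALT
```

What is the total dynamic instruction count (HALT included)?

after MOV r1, #6: r1=6
after MOV r5, #5: r5=5
after MOV r4, #4: r4=4
after MUL r5, r5, r4: r5=5*4=20
after ADD r1, r1, #10: r1=6+10=16
after XOR r5, r5, r1: r5=20^16=4
after ADD r4, r4, #1: r4=4+1=5
CMP r4, #9  (cmp 5,9)
BLT loop: taken
after MUL r5, r5, r4: r5=4*5=20
after ADD r1, r1, #10: r1=16+10=26
after XOR r5, r5, r1: r5=20^26=14
after ADD r4, r4, #1: r4=5+1=6
CMP r4, #9  (cmp 6,9)
BLT loop: taken
after MUL r5, r5, r4: r5=14*6=84
after ADD r1, r1, #10: r1=26+10=36
after XOR r5, r5, r1: r5=84^36=112
after ADD r4, r4, #1: r4=6+1=7
CMP r4, #9  (cmp 7,9)
BLT loop: taken
after MUL r5, r5, r4: r5=112*7=784
after ADD r1, r1, #10: r1=36+10=46
after XOR r5, r5, r1: r5=784^46=830
after ADD r4, r4, #1: r4=7+1=8
CMP r4, #9  (cmp 8,9)
BLT loop: taken
after MUL r5, r5, r4: r5=830*8=6640
after ADD r1, r1, #10: r1=46+10=56
after XOR r5, r5, r1: r5=6640^56=6600
after ADD r4, r4, #1: r4=8+1=9
CMP r4, #9  (cmp 9,9)
BLT loop: not taken
halt.
Total executed instructions: 34.

34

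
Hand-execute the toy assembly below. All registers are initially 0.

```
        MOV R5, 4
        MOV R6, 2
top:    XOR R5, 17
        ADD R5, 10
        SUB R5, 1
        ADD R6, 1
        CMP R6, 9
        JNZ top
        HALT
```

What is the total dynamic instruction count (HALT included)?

45

after MOV R5, 4: R5=4
after MOV R6, 2: R6=2
after XOR R5, 17: R5=4^17=21
after ADD R5, 10: R5=21+10=31
after SUB R5, 1: R5=31-1=30
after ADD R6, 1: R6=2+1=3
CMP R6, 9  (cmp 3,9)
JNZ top: taken
after XOR R5, 17: R5=30^17=15
after ADD R5, 10: R5=15+10=25
after SUB R5, 1: R5=25-1=24
after ADD R6, 1: R6=3+1=4
CMP R6, 9  (cmp 4,9)
JNZ top: taken
after XOR R5, 17: R5=24^17=9
after ADD R5, 10: R5=9+10=19
after SUB R5, 1: R5=19-1=18
after ADD R6, 1: R6=4+1=5
CMP R6, 9  (cmp 5,9)
JNZ top: taken
after XOR R5, 17: R5=18^17=3
after ADD R5, 10: R5=3+10=13
after SUB R5, 1: R5=13-1=12
after ADD R6, 1: R6=5+1=6
CMP R6, 9  (cmp 6,9)
JNZ top: taken
after XOR R5, 17: R5=12^17=29
after ADD R5, 10: R5=29+10=39
after SUB R5, 1: R5=39-1=38
after ADD R6, 1: R6=6+1=7
CMP R6, 9  (cmp 7,9)
JNZ top: taken
after XOR R5, 17: R5=38^17=55
after ADD R5, 10: R5=55+10=65
after SUB R5, 1: R5=65-1=64
after ADD R6, 1: R6=7+1=8
CMP R6, 9  (cmp 8,9)
JNZ top: taken
after XOR R5, 17: R5=64^17=81
after ADD R5, 10: R5=81+10=91
after SUB R5, 1: R5=91-1=90
after ADD R6, 1: R6=8+1=9
CMP R6, 9  (cmp 9,9)
JNZ top: not taken
halt.
Total executed instructions: 45.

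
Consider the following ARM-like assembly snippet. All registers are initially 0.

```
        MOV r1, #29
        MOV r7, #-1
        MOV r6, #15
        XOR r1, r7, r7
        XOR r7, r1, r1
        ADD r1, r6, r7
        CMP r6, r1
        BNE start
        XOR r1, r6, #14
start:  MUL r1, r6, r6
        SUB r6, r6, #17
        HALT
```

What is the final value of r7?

0

after MOV r1, #29: r1=29
after MOV r7, #-1: r7=-1
after MOV r6, #15: r6=15
after XOR r1, r7, r7: r1=(-1)^(-1)=0
after XOR r7, r1, r1: r7=0^0=0
after ADD r1, r6, r7: r1=15+0=15
CMP r6, r1  (cmp 15,15)
BNE start: not taken
after XOR r1, r6, #14: r1=15^14=1
after MUL r1, r6, r6: r1=15*15=225
after SUB r6, r6, #17: r6=15-17=-2
halt.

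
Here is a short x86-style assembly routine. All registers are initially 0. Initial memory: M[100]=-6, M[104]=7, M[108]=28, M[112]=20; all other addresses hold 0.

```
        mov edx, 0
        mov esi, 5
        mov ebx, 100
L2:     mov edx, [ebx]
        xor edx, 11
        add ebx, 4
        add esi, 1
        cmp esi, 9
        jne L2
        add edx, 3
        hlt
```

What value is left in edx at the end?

34

mov edx, 0 → edx=0
mov esi, 5 → esi=5
mov ebx, 100 → ebx=100
mov edx, [ebx] → edx=M[100]=-6
xor edx, 11 → edx=(-6)^11=-15
add ebx, 4 → ebx=100+4=104
add esi, 1 → esi=5+1=6
cmp esi, 9  (cmp 6,9)
jne L2: taken
mov edx, [ebx] → edx=M[104]=7
xor edx, 11 → edx=7^11=12
add ebx, 4 → ebx=104+4=108
add esi, 1 → esi=6+1=7
cmp esi, 9  (cmp 7,9)
jne L2: taken
mov edx, [ebx] → edx=M[108]=28
xor edx, 11 → edx=28^11=23
add ebx, 4 → ebx=108+4=112
add esi, 1 → esi=7+1=8
cmp esi, 9  (cmp 8,9)
jne L2: taken
mov edx, [ebx] → edx=M[112]=20
xor edx, 11 → edx=20^11=31
add ebx, 4 → ebx=112+4=116
add esi, 1 → esi=8+1=9
cmp esi, 9  (cmp 9,9)
jne L2: not taken
add edx, 3 → edx=31+3=34
halt.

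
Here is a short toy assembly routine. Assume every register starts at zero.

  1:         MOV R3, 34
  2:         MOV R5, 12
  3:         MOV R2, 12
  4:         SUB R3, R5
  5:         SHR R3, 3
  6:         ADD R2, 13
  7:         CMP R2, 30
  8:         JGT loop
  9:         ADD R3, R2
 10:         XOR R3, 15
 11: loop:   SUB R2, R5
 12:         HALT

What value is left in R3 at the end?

MOV R3, 34 → R3=34
MOV R5, 12 → R5=12
MOV R2, 12 → R2=12
SUB R3, R5 → R3=34-12=22
SHR R3, 3 → R3=22>>3=2
ADD R2, 13 → R2=12+13=25
CMP R2, 30  (cmp 25,30)
JGT loop: not taken
ADD R3, R2 → R3=2+25=27
XOR R3, 15 → R3=27^15=20
SUB R2, R5 → R2=25-12=13
halt.

20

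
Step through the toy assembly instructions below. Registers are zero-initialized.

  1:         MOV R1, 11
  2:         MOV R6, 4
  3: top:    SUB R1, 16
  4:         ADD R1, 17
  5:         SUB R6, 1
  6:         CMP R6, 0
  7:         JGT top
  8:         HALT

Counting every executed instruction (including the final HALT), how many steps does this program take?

MOV R1, 11 → R1=11
MOV R6, 4 → R6=4
SUB R1, 16 → R1=11-16=-5
ADD R1, 17 → R1=(-5)+17=12
SUB R6, 1 → R6=4-1=3
CMP R6, 0  (cmp 3,0)
JGT top: taken
SUB R1, 16 → R1=12-16=-4
ADD R1, 17 → R1=(-4)+17=13
SUB R6, 1 → R6=3-1=2
CMP R6, 0  (cmp 2,0)
JGT top: taken
SUB R1, 16 → R1=13-16=-3
ADD R1, 17 → R1=(-3)+17=14
SUB R6, 1 → R6=2-1=1
CMP R6, 0  (cmp 1,0)
JGT top: taken
SUB R1, 16 → R1=14-16=-2
ADD R1, 17 → R1=(-2)+17=15
SUB R6, 1 → R6=1-1=0
CMP R6, 0  (cmp 0,0)
JGT top: not taken
halt.
Total executed instructions: 23.

23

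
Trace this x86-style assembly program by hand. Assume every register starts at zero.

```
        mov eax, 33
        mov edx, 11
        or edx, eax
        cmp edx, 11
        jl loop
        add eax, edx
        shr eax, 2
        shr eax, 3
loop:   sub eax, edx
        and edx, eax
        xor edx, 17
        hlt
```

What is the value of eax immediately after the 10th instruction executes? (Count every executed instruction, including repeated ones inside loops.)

-41

after mov eax, 33: eax=33
after mov edx, 11: edx=11
after or edx, eax: edx=11|33=43
cmp edx, 11  (cmp 43,11)
jl loop: not taken
after add eax, edx: eax=33+43=76
after shr eax, 2: eax=76>>2=19
after shr eax, 3: eax=19>>3=2
after sub eax, edx: eax=2-43=-41
after and edx, eax: edx=43&(-41)=3
After step 10: eax = -41.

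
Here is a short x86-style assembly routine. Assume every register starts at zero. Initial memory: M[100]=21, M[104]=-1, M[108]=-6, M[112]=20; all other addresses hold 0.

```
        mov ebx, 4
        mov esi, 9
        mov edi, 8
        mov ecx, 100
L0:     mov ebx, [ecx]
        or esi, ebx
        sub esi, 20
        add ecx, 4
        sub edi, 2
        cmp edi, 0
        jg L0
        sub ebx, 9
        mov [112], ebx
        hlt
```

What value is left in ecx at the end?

after mov ebx, 4: ebx=4
after mov esi, 9: esi=9
after mov edi, 8: edi=8
after mov ecx, 100: ecx=100
after mov ebx, [ecx]: ebx=M[100]=21
after or esi, ebx: esi=9|21=29
after sub esi, 20: esi=29-20=9
after add ecx, 4: ecx=100+4=104
after sub edi, 2: edi=8-2=6
cmp edi, 0  (cmp 6,0)
jg L0: taken
after mov ebx, [ecx]: ebx=M[104]=-1
after or esi, ebx: esi=9|(-1)=-1
after sub esi, 20: esi=(-1)-20=-21
after add ecx, 4: ecx=104+4=108
after sub edi, 2: edi=6-2=4
cmp edi, 0  (cmp 4,0)
jg L0: taken
after mov ebx, [ecx]: ebx=M[108]=-6
after or esi, ebx: esi=(-21)|(-6)=-5
after sub esi, 20: esi=(-5)-20=-25
after add ecx, 4: ecx=108+4=112
after sub edi, 2: edi=4-2=2
cmp edi, 0  (cmp 2,0)
jg L0: taken
after mov ebx, [ecx]: ebx=M[112]=20
after or esi, ebx: esi=(-25)|20=-9
after sub esi, 20: esi=(-9)-20=-29
after add ecx, 4: ecx=112+4=116
after sub edi, 2: edi=2-2=0
cmp edi, 0  (cmp 0,0)
jg L0: not taken
after sub ebx, 9: ebx=20-9=11
mov [112], ebx → M[112]=11
halt.

116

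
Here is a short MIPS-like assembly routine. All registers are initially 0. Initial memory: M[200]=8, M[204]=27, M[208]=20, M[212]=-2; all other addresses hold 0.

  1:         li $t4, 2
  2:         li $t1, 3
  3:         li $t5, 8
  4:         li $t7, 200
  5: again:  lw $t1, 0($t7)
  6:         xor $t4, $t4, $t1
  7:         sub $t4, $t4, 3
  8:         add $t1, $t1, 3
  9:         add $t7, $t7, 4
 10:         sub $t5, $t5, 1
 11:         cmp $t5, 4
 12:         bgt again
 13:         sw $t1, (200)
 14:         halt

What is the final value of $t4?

after li $t4, 2: $t4=2
after li $t1, 3: $t1=3
after li $t5, 8: $t5=8
after li $t7, 200: $t7=200
after lw $t1, 0($t7): $t1=M[200]=8
after xor $t4, $t4, $t1: $t4=2^8=10
after sub $t4, $t4, 3: $t4=10-3=7
after add $t1, $t1, 3: $t1=8+3=11
after add $t7, $t7, 4: $t7=200+4=204
after sub $t5, $t5, 1: $t5=8-1=7
cmp $t5, 4  (cmp 7,4)
bgt again: taken
after lw $t1, 0($t7): $t1=M[204]=27
after xor $t4, $t4, $t1: $t4=7^27=28
after sub $t4, $t4, 3: $t4=28-3=25
after add $t1, $t1, 3: $t1=27+3=30
after add $t7, $t7, 4: $t7=204+4=208
after sub $t5, $t5, 1: $t5=7-1=6
cmp $t5, 4  (cmp 6,4)
bgt again: taken
after lw $t1, 0($t7): $t1=M[208]=20
after xor $t4, $t4, $t1: $t4=25^20=13
after sub $t4, $t4, 3: $t4=13-3=10
after add $t1, $t1, 3: $t1=20+3=23
after add $t7, $t7, 4: $t7=208+4=212
after sub $t5, $t5, 1: $t5=6-1=5
cmp $t5, 4  (cmp 5,4)
bgt again: taken
after lw $t1, 0($t7): $t1=M[212]=-2
after xor $t4, $t4, $t1: $t4=10^(-2)=-12
after sub $t4, $t4, 3: $t4=(-12)-3=-15
after add $t1, $t1, 3: $t1=(-2)+3=1
after add $t7, $t7, 4: $t7=212+4=216
after sub $t5, $t5, 1: $t5=5-1=4
cmp $t5, 4  (cmp 4,4)
bgt again: not taken
sw $t1, (200) → M[200]=1
halt.

-15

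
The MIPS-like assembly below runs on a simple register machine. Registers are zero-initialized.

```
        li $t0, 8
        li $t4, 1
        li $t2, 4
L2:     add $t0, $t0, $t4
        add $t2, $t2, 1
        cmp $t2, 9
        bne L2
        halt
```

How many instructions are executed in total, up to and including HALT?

after li $t0, 8: $t0=8
after li $t4, 1: $t4=1
after li $t2, 4: $t2=4
after add $t0, $t0, $t4: $t0=8+1=9
after add $t2, $t2, 1: $t2=4+1=5
cmp $t2, 9  (cmp 5,9)
bne L2: taken
after add $t0, $t0, $t4: $t0=9+1=10
after add $t2, $t2, 1: $t2=5+1=6
cmp $t2, 9  (cmp 6,9)
bne L2: taken
after add $t0, $t0, $t4: $t0=10+1=11
after add $t2, $t2, 1: $t2=6+1=7
cmp $t2, 9  (cmp 7,9)
bne L2: taken
after add $t0, $t0, $t4: $t0=11+1=12
after add $t2, $t2, 1: $t2=7+1=8
cmp $t2, 9  (cmp 8,9)
bne L2: taken
after add $t0, $t0, $t4: $t0=12+1=13
after add $t2, $t2, 1: $t2=8+1=9
cmp $t2, 9  (cmp 9,9)
bne L2: not taken
halt.
Total executed instructions: 24.

24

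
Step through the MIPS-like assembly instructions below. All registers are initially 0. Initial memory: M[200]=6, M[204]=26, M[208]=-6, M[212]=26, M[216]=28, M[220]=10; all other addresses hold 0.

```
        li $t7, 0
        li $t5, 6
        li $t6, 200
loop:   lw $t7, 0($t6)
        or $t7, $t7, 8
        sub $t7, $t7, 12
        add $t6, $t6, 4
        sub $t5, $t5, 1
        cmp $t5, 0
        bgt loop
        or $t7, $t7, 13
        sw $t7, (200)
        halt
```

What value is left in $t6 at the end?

224

li $t7, 0 → $t7=0
li $t5, 6 → $t5=6
li $t6, 200 → $t6=200
lw $t7, 0($t6) → $t7=M[200]=6
or $t7, $t7, 8 → $t7=6|8=14
sub $t7, $t7, 12 → $t7=14-12=2
add $t6, $t6, 4 → $t6=200+4=204
sub $t5, $t5, 1 → $t5=6-1=5
cmp $t5, 0  (cmp 5,0)
bgt loop: taken
lw $t7, 0($t6) → $t7=M[204]=26
or $t7, $t7, 8 → $t7=26|8=26
sub $t7, $t7, 12 → $t7=26-12=14
add $t6, $t6, 4 → $t6=204+4=208
sub $t5, $t5, 1 → $t5=5-1=4
cmp $t5, 0  (cmp 4,0)
bgt loop: taken
lw $t7, 0($t6) → $t7=M[208]=-6
or $t7, $t7, 8 → $t7=(-6)|8=-6
sub $t7, $t7, 12 → $t7=(-6)-12=-18
add $t6, $t6, 4 → $t6=208+4=212
sub $t5, $t5, 1 → $t5=4-1=3
cmp $t5, 0  (cmp 3,0)
bgt loop: taken
lw $t7, 0($t6) → $t7=M[212]=26
or $t7, $t7, 8 → $t7=26|8=26
sub $t7, $t7, 12 → $t7=26-12=14
add $t6, $t6, 4 → $t6=212+4=216
sub $t5, $t5, 1 → $t5=3-1=2
cmp $t5, 0  (cmp 2,0)
bgt loop: taken
lw $t7, 0($t6) → $t7=M[216]=28
or $t7, $t7, 8 → $t7=28|8=28
sub $t7, $t7, 12 → $t7=28-12=16
add $t6, $t6, 4 → $t6=216+4=220
sub $t5, $t5, 1 → $t5=2-1=1
cmp $t5, 0  (cmp 1,0)
bgt loop: taken
lw $t7, 0($t6) → $t7=M[220]=10
or $t7, $t7, 8 → $t7=10|8=10
sub $t7, $t7, 12 → $t7=10-12=-2
add $t6, $t6, 4 → $t6=220+4=224
sub $t5, $t5, 1 → $t5=1-1=0
cmp $t5, 0  (cmp 0,0)
bgt loop: not taken
or $t7, $t7, 13 → $t7=(-2)|13=-1
sw $t7, (200) → M[200]=-1
halt.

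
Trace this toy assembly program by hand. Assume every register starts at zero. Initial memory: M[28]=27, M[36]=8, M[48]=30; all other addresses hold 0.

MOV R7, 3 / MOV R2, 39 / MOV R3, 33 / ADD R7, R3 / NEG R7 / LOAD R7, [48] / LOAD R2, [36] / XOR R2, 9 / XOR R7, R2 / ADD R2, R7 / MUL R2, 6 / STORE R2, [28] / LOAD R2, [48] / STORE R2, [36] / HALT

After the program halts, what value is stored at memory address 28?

R7=3
R2=39
R3=33
R7=3+33=36
R7=-(36)=-36
R7=M[48]=30
R2=M[36]=8
R2=8^9=1
R7=30^1=31
R2=1+31=32
R2=32*6=192
STORE R2, [28] → M[28]=192
R2=M[48]=30
STORE R2, [36] → M[36]=30
halt.

192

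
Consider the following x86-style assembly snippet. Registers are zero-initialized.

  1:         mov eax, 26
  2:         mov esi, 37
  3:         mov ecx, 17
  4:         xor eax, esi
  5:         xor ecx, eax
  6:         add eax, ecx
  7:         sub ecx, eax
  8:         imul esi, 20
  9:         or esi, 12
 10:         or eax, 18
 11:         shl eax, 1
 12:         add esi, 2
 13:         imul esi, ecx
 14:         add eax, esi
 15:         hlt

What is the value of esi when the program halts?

after mov eax, 26: eax=26
after mov esi, 37: esi=37
after mov ecx, 17: ecx=17
after xor eax, esi: eax=26^37=63
after xor ecx, eax: ecx=17^63=46
after add eax, ecx: eax=63+46=109
after sub ecx, eax: ecx=46-109=-63
after imul esi, 20: esi=37*20=740
after or esi, 12: esi=740|12=748
after or eax, 18: eax=109|18=127
after shl eax, 1: eax=127<<1=254
after add esi, 2: esi=748+2=750
after imul esi, ecx: esi=750*(-63)=-47250
after add eax, esi: eax=254+(-47250)=-46996
halt.

-47250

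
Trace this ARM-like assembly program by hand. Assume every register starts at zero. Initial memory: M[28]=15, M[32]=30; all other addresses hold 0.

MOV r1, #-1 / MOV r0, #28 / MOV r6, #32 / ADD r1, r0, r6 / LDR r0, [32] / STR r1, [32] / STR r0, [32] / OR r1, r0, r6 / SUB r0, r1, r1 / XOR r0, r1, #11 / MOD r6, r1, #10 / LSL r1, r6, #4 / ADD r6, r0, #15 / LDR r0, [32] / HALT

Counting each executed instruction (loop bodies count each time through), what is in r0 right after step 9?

MOV r1, #-1 → r1=-1
MOV r0, #28 → r0=28
MOV r6, #32 → r6=32
ADD r1, r0, r6 → r1=28+32=60
LDR r0, [32] → r0=M[32]=30
STR r1, [32] → M[32]=60
STR r0, [32] → M[32]=30
OR r1, r0, r6 → r1=30|32=62
SUB r0, r1, r1 → r0=62-62=0
After step 9: r0 = 0.

0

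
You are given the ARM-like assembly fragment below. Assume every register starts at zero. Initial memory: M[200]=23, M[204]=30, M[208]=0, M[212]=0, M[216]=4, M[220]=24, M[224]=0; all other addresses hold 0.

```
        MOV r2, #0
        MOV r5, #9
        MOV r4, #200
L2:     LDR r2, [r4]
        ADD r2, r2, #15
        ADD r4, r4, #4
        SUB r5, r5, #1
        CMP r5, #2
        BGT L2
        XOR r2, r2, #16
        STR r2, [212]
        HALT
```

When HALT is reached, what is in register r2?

after MOV r2, #0: r2=0
after MOV r5, #9: r5=9
after MOV r4, #200: r4=200
after LDR r2, [r4]: r2=M[200]=23
after ADD r2, r2, #15: r2=23+15=38
after ADD r4, r4, #4: r4=200+4=204
after SUB r5, r5, #1: r5=9-1=8
CMP r5, #2  (cmp 8,2)
BGT L2: taken
after LDR r2, [r4]: r2=M[204]=30
after ADD r2, r2, #15: r2=30+15=45
after ADD r4, r4, #4: r4=204+4=208
after SUB r5, r5, #1: r5=8-1=7
CMP r5, #2  (cmp 7,2)
BGT L2: taken
after LDR r2, [r4]: r2=M[208]=0
after ADD r2, r2, #15: r2=0+15=15
after ADD r4, r4, #4: r4=208+4=212
after SUB r5, r5, #1: r5=7-1=6
CMP r5, #2  (cmp 6,2)
BGT L2: taken
after LDR r2, [r4]: r2=M[212]=0
after ADD r2, r2, #15: r2=0+15=15
after ADD r4, r4, #4: r4=212+4=216
after SUB r5, r5, #1: r5=6-1=5
CMP r5, #2  (cmp 5,2)
BGT L2: taken
after LDR r2, [r4]: r2=M[216]=4
after ADD r2, r2, #15: r2=4+15=19
after ADD r4, r4, #4: r4=216+4=220
after SUB r5, r5, #1: r5=5-1=4
CMP r5, #2  (cmp 4,2)
BGT L2: taken
after LDR r2, [r4]: r2=M[220]=24
after ADD r2, r2, #15: r2=24+15=39
after ADD r4, r4, #4: r4=220+4=224
after SUB r5, r5, #1: r5=4-1=3
CMP r5, #2  (cmp 3,2)
BGT L2: taken
after LDR r2, [r4]: r2=M[224]=0
after ADD r2, r2, #15: r2=0+15=15
after ADD r4, r4, #4: r4=224+4=228
after SUB r5, r5, #1: r5=3-1=2
CMP r5, #2  (cmp 2,2)
BGT L2: not taken
after XOR r2, r2, #16: r2=15^16=31
STR r2, [212] → M[212]=31
halt.

31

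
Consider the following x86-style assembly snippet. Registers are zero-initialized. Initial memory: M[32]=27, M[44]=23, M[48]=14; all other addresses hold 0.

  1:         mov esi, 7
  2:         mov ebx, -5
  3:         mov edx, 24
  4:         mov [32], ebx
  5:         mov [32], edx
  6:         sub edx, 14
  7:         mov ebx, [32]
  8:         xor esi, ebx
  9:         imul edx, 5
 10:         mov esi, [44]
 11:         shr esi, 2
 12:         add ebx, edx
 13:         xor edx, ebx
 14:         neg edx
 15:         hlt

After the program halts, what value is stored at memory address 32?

24

esi=7
ebx=-5
edx=24
mov [32], ebx → M[32]=-5
mov [32], edx → M[32]=24
edx=24-14=10
ebx=M[32]=24
esi=7^24=31
edx=10*5=50
esi=M[44]=23
esi=23>>2=5
ebx=24+50=74
edx=50^74=120
edx=-(120)=-120
halt.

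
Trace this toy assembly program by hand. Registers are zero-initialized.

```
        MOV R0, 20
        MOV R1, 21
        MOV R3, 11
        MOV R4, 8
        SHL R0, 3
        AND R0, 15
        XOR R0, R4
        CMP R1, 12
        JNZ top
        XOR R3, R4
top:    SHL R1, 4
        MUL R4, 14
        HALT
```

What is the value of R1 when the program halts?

R0=20
R1=21
R3=11
R4=8
R0=20<<3=160
R0=160&15=0
R0=0^8=8
CMP R1, 12  (cmp 21,12)
JNZ top: taken
R1=21<<4=336
R4=8*14=112
halt.

336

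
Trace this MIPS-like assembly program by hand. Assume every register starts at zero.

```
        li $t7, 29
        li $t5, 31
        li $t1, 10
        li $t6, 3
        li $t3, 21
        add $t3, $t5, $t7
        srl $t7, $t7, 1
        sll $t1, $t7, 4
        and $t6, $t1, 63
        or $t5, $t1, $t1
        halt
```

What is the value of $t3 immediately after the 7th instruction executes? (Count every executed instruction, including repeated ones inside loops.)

$t7=29
$t5=31
$t1=10
$t6=3
$t3=21
$t3=31+29=60
$t7=29>>1=14
After step 7: $t3 = 60.

60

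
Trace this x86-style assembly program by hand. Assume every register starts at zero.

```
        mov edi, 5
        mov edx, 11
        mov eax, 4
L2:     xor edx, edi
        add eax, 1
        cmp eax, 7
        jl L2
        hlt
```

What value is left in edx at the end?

14

edi=5
edx=11
eax=4
edx=11^5=14
eax=4+1=5
cmp eax, 7  (cmp 5,7)
jl L2: taken
edx=14^5=11
eax=5+1=6
cmp eax, 7  (cmp 6,7)
jl L2: taken
edx=11^5=14
eax=6+1=7
cmp eax, 7  (cmp 7,7)
jl L2: not taken
halt.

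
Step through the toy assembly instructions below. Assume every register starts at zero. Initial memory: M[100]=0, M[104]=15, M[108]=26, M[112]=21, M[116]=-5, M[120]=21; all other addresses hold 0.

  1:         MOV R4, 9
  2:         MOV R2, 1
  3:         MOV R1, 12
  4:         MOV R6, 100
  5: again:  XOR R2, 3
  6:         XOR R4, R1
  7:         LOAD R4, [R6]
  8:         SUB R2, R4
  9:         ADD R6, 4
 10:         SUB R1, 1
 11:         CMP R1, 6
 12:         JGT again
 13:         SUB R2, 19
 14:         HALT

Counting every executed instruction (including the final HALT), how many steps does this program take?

54

MOV R4, 9 → R4=9
MOV R2, 1 → R2=1
MOV R1, 12 → R1=12
MOV R6, 100 → R6=100
XOR R2, 3 → R2=1^3=2
XOR R4, R1 → R4=9^12=5
LOAD R4, [R6] → R4=M[100]=0
SUB R2, R4 → R2=2-0=2
ADD R6, 4 → R6=100+4=104
SUB R1, 1 → R1=12-1=11
CMP R1, 6  (cmp 11,6)
JGT again: taken
XOR R2, 3 → R2=2^3=1
XOR R4, R1 → R4=0^11=11
LOAD R4, [R6] → R4=M[104]=15
SUB R2, R4 → R2=1-15=-14
ADD R6, 4 → R6=104+4=108
SUB R1, 1 → R1=11-1=10
CMP R1, 6  (cmp 10,6)
JGT again: taken
XOR R2, 3 → R2=(-14)^3=-15
XOR R4, R1 → R4=15^10=5
LOAD R4, [R6] → R4=M[108]=26
SUB R2, R4 → R2=(-15)-26=-41
ADD R6, 4 → R6=108+4=112
SUB R1, 1 → R1=10-1=9
CMP R1, 6  (cmp 9,6)
JGT again: taken
XOR R2, 3 → R2=(-41)^3=-44
XOR R4, R1 → R4=26^9=19
LOAD R4, [R6] → R4=M[112]=21
SUB R2, R4 → R2=(-44)-21=-65
ADD R6, 4 → R6=112+4=116
SUB R1, 1 → R1=9-1=8
CMP R1, 6  (cmp 8,6)
JGT again: taken
XOR R2, 3 → R2=(-65)^3=-68
XOR R4, R1 → R4=21^8=29
LOAD R4, [R6] → R4=M[116]=-5
SUB R2, R4 → R2=(-68)-(-5)=-63
ADD R6, 4 → R6=116+4=120
SUB R1, 1 → R1=8-1=7
CMP R1, 6  (cmp 7,6)
JGT again: taken
XOR R2, 3 → R2=(-63)^3=-62
XOR R4, R1 → R4=(-5)^7=-4
LOAD R4, [R6] → R4=M[120]=21
SUB R2, R4 → R2=(-62)-21=-83
ADD R6, 4 → R6=120+4=124
SUB R1, 1 → R1=7-1=6
CMP R1, 6  (cmp 6,6)
JGT again: not taken
SUB R2, 19 → R2=(-83)-19=-102
halt.
Total executed instructions: 54.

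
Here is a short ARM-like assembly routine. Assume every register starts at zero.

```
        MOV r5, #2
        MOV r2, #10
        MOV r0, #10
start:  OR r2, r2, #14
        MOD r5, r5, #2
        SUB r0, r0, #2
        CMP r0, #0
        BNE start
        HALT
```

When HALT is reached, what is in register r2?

r5=2
r2=10
r0=10
r2=10|14=14
r5=2%2=0
r0=10-2=8
CMP r0, #0  (cmp 8,0)
BNE start: taken
r2=14|14=14
r5=0%2=0
r0=8-2=6
CMP r0, #0  (cmp 6,0)
BNE start: taken
r2=14|14=14
r5=0%2=0
r0=6-2=4
CMP r0, #0  (cmp 4,0)
BNE start: taken
r2=14|14=14
r5=0%2=0
r0=4-2=2
CMP r0, #0  (cmp 2,0)
BNE start: taken
r2=14|14=14
r5=0%2=0
r0=2-2=0
CMP r0, #0  (cmp 0,0)
BNE start: not taken
halt.

14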